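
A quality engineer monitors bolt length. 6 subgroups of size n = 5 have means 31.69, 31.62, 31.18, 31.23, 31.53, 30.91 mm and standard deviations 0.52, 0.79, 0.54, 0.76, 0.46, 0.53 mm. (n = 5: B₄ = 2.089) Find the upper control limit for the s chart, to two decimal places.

1.25

s̄ = (0.52 + 0.79 + 0.54 + 0.76 + 0.46 + 0.53) / 6 = 0.6000
UCL_s = B₄·s̄ = 2.089 × 0.6000 = 1.2534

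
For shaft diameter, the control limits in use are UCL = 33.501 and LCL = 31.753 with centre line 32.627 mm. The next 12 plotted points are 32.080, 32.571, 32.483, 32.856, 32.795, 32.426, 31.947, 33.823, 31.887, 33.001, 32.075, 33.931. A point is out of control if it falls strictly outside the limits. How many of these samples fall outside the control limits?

2

Compare each point to [31.753, 33.501]: sample 8 = 33.823 > UCL; sample 12 = 33.931 > UCL.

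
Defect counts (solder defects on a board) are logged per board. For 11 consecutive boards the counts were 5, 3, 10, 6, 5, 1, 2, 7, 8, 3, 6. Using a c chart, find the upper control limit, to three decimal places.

c̄ = (5 + 3 + 10 + 6 + 5 + 1 + 2 + 7 + 8 + 3 + 6) / 11 = 56 / 11 = 5.0909
UCL = c̄ + 3√c̄ = 5.0909 + 3 × √5.0909 = 5.0909 + 3 × 2.2563 = 11.8598

11.860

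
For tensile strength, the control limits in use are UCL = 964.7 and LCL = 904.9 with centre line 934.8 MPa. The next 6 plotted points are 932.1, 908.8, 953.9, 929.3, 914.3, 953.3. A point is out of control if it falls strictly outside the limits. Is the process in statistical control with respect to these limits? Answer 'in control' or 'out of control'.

in control

All 6 points lie within [904.9, 964.7].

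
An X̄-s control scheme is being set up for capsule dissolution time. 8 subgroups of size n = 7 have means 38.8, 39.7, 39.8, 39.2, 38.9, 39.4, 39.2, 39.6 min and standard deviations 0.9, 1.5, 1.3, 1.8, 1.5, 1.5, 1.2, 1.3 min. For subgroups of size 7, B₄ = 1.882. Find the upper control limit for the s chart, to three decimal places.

s̄ = (0.9 + 1.5 + 1.3 + 1.8 + 1.5 + 1.5 + 1.2 + 1.3) / 8 = 1.3750
UCL_s = B₄·s̄ = 1.882 × 1.3750 = 2.5877

2.588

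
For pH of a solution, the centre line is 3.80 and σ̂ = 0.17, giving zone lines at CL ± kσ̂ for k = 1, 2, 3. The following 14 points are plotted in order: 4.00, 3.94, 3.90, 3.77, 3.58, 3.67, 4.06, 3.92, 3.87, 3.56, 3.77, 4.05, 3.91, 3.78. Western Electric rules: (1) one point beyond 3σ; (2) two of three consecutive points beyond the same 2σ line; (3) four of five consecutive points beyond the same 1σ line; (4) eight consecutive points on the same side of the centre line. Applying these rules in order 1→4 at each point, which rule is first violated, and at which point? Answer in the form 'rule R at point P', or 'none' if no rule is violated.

none

Zone of each point (C = within 1σ̂, B = 1σ̂–2σ̂, A = 2σ̂–3σ̂, * = beyond 3σ̂; sign = side of CL): 1:+B, 2:+C, 3:+C, 4:-C, 5:-B, 6:-C, 7:+B, 8:+C, 9:+C, 10:-B, 11:-C, 12:+B, 13:+C, 14:-C
No rule fires across all 14 points.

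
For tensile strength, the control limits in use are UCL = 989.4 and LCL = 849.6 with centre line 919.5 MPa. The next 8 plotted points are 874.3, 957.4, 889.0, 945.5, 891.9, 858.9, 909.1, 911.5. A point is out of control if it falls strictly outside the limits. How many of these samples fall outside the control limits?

All 8 points lie within [849.6, 989.4].

0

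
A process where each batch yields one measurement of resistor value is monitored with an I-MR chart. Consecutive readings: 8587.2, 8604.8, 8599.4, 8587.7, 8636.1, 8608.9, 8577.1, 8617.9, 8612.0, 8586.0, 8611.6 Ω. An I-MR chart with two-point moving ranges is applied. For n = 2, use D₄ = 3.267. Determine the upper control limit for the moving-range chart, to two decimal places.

78.54

Moving ranges: 17.6, 5.4, 11.7, 48.4, 27.2, 31.8, 40.8, 5.9, 26.0, 25.6; M̄R̄ = 240.4000 / 10 = 24.0400
UCL_MR = D₄·M̄R̄ = 3.267 × 24.0400 = 78.5387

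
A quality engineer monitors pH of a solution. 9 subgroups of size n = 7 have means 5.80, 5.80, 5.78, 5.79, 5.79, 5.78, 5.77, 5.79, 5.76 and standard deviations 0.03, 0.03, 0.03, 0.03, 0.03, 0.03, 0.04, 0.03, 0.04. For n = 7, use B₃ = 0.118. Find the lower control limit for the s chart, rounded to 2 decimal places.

0.00

s̄ = (0.03 + 0.03 + 0.03 + 0.03 + 0.03 + 0.03 + 0.04 + 0.03 + 0.04) / 9 = 0.0322
LCL_s = B₃·s̄ = 0.118 × 0.0322 = 0.0038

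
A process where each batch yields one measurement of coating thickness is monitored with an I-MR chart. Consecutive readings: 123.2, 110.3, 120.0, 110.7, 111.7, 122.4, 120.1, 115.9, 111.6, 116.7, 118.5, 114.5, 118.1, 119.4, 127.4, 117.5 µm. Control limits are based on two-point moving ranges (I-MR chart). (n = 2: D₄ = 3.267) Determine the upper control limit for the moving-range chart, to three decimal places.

Moving ranges: 12.9, 9.7, 9.3, 1.0, 10.7, 2.3, 4.2, 4.3, 5.1, 1.8, 4.0, 3.6, 1.3, 8.0, 9.9; M̄R̄ = 88.1000 / 15 = 5.8733
UCL_MR = D₄·M̄R̄ = 3.267 × 5.8733 = 19.1882

19.188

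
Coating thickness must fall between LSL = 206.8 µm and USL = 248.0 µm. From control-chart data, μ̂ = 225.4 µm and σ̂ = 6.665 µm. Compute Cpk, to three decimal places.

0.930

Cpu = (USL − μ̂) / (3σ̂) = (248.0 − 225.4) / (3 × 6.665) = 1.1303; Cpl = (μ̂ − LSL) / (3σ̂) = (225.4 − 206.8) / (3 × 6.665) = 0.9302; Cpk = min(Cpu, Cpl) = 0.9302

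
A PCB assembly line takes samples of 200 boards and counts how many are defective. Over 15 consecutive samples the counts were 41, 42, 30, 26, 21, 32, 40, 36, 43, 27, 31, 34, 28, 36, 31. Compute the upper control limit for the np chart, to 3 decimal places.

48.986

p̄ = Σdᵢ / (k·n) = 498 / (15 × 200) = 0.16600
UCL = np̄ + 3·√(np̄(1−p̄)) = 33.2000 + 3 × √(33.2000×0.83400) = 33.2000 + 3 × 5.2620 = 48.9860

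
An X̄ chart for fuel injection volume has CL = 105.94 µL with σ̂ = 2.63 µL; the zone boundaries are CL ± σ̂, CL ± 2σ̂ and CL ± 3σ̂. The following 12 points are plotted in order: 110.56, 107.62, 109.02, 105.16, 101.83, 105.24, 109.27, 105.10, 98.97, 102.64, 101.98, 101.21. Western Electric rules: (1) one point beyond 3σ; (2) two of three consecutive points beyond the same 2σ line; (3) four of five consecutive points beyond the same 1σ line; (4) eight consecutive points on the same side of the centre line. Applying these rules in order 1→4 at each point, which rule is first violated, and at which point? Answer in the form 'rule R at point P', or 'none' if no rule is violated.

Zone of each point (C = within 1σ̂, B = 1σ̂–2σ̂, A = 2σ̂–3σ̂, * = beyond 3σ̂; sign = side of CL): 1:+B, 2:+C, 3:+B, 4:-C, 5:-B, 6:-C, 7:+B, 8:-C, 9:-A, 10:-B, 11:-B, 12:-B
Rule 3 (four of five consecutive points beyond the same 1σ limit) is satisfied at point 12.

rule 3 at point 12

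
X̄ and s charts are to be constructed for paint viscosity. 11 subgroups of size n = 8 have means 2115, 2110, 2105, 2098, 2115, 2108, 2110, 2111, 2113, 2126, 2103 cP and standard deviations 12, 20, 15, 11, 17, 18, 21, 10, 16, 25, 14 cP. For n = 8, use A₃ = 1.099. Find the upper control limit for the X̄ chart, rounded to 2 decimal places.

X̄̄ = (2115 + 2110 + 2105 + 2098 + 2115 + 2108 + 2110 + 2111 + 2113 + 2126 + 2103) / 11 = 2110.3636
s̄ = (12 + 20 + 15 + 11 + 17 + 18 + 21 + 10 + 16 + 25 + 14) / 11 = 16.2727
UCL = X̄̄ + A₃·s̄ = 2110.3636 + 1.099 × 16.2727 = 2128.2474

2128.25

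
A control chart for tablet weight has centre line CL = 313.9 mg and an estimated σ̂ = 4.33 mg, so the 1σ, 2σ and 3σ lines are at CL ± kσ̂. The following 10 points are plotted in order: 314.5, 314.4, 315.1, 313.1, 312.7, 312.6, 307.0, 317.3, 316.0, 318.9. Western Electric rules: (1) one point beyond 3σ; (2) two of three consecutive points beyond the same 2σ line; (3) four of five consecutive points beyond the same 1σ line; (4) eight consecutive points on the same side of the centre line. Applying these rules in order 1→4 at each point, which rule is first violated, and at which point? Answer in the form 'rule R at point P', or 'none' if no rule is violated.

none

Zone of each point (C = within 1σ̂, B = 1σ̂–2σ̂, A = 2σ̂–3σ̂, * = beyond 3σ̂; sign = side of CL): 1:+C, 2:+C, 3:+C, 4:-C, 5:-C, 6:-C, 7:-B, 8:+C, 9:+C, 10:+B
No rule fires across all 10 points.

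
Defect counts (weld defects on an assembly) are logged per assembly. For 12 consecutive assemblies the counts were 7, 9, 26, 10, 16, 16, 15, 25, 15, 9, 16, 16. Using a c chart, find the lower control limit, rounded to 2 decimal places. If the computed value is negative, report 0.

c̄ = (7 + 9 + 26 + 10 + 16 + 16 + 15 + 25 + 15 + 9 + 16 + 16) / 12 = 180 / 12 = 15.0000
LCL = c̄ − 3√c̄ = 15.0000 − 3 × 3.8730 = 3.3810

3.38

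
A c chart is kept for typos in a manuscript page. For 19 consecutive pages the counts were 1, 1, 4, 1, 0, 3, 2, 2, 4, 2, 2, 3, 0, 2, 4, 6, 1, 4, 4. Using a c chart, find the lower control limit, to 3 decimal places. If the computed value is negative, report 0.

c̄ = (1 + 1 + 4 + 1 + 0 + 3 + 2 + 2 + 4 + 2 + 2 + 3 + 0 + 2 + 4 + 6 + 1 + 4 + 4) / 19 = 46 / 19 = 2.4211
LCL = c̄ − 3√c̄ = 2.4211 − 3 × 1.5560 = -2.2469 → 0 (cannot be negative)

0.000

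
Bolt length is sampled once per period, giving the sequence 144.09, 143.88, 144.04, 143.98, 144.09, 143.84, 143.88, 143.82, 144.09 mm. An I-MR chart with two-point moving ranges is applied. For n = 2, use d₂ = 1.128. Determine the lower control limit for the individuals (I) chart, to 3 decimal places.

X̄ = (144.09 + 143.88 + 144.04 + 143.98 + 144.09 + 143.84 + 143.88 + 143.82 + 144.09) / 9 = 143.9678
Moving ranges: 0.21, 0.16, 0.06, 0.11, 0.25, 0.04, 0.06, 0.27; M̄R̄ = 1.1600 / 8 = 0.1450
LCL = X̄ − 3·M̄R̄/d₂ = 143.9678 − 3 × 0.1450 / 1.128 = 143.5821

143.582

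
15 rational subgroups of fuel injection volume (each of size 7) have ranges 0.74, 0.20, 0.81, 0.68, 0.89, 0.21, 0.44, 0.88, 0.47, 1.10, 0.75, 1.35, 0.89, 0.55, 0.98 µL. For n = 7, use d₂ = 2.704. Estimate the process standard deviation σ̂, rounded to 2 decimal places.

R̄ = (0.74 + 0.20 + 0.81 + 0.68 + 0.89 + 0.21 + 0.44 + 0.88 + 0.47 + 1.10 + 0.75 + 1.35 + 0.89 + 0.55 + 0.98) / 15 = 0.7293
σ̂ = R̄ / d₂ = 0.7293 / 2.704 = 0.2697

0.27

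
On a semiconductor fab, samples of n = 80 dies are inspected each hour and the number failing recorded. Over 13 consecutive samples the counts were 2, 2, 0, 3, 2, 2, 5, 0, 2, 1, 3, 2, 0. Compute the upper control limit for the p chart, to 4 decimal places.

p̄ = Σdᵢ / (k·n) = 24 / (13 × 80) = 0.02308
UCL = p̄ + 3·√(p̄(1−p̄)/n) = 0.02308 + 3 × √(0.02308×0.97692/80) = 0.02308 + 3 × 0.01679 = 0.07344

0.0734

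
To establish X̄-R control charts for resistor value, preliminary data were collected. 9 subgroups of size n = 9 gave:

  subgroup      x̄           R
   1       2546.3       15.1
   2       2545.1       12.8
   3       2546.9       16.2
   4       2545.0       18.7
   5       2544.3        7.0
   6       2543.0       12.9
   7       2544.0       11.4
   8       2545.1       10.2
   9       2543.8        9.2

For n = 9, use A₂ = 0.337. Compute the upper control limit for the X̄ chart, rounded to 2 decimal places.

2549.08

X̄̄ = (2546.3 + 2545.1 + 2546.9 + 2545.0 + 2544.3 + 2543.0 + 2544.0 + 2545.1 + 2543.8) / 9 = 22903.5000 / 9 = 2544.8333
R̄ = (15.1 + 12.8 + 16.2 + 18.7 + 7.0 + 12.9 + 11.4 + 10.2 + 9.2) / 9 = 113.5000 / 9 = 12.6111
UCL = X̄̄ + A₂·R̄ = 2544.8333 + 0.337 × 12.6111 = 2549.0833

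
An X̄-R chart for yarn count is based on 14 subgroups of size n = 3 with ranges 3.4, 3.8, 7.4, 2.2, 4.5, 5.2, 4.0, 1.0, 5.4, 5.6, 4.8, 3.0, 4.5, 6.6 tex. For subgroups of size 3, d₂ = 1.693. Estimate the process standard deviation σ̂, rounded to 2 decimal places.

R̄ = (3.4 + 3.8 + 7.4 + 2.2 + 4.5 + 5.2 + 4.0 + 1.0 + 5.4 + 5.6 + 4.8 + 3.0 + 4.5 + 6.6) / 14 = 4.3857
σ̂ = R̄ / d₂ = 4.3857 / 1.693 = 2.5905

2.59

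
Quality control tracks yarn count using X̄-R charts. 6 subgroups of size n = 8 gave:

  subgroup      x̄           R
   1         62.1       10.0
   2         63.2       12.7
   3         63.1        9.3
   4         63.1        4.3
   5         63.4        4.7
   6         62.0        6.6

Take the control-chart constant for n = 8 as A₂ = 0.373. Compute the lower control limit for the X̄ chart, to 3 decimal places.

X̄̄ = (62.1 + 63.2 + 63.1 + 63.1 + 63.4 + 62.0) / 6 = 376.9000 / 6 = 62.8167
R̄ = (10.0 + 12.7 + 9.3 + 4.3 + 4.7 + 6.6) / 6 = 47.6000 / 6 = 7.9333
LCL = X̄̄ − A₂·R̄ = 62.8167 − 0.373 × 7.9333 = 59.8575

59.858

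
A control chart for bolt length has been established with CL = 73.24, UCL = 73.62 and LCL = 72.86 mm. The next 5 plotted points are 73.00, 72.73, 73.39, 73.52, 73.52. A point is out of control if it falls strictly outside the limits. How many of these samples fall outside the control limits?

1

Compare each point to [72.86, 73.62]: sample 2 = 72.73 < LCL.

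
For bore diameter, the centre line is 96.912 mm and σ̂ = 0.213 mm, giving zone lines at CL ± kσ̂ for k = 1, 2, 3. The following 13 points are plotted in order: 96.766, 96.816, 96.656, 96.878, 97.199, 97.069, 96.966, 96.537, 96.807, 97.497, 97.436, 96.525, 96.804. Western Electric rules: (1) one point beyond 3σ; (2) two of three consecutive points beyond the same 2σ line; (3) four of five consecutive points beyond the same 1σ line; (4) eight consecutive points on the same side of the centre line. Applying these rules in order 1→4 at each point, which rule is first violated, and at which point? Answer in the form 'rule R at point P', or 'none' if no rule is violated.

Zone of each point (C = within 1σ̂, B = 1σ̂–2σ̂, A = 2σ̂–3σ̂, * = beyond 3σ̂; sign = side of CL): 1:-C, 2:-C, 3:-B, 4:-C, 5:+B, 6:+C, 7:+C, 8:-B, 9:-C, 10:+A, 11:+A, 12:-B, 13:-C
Rule 2 (two of three consecutive points beyond the same 2σ limit) is satisfied at point 11.

rule 2 at point 11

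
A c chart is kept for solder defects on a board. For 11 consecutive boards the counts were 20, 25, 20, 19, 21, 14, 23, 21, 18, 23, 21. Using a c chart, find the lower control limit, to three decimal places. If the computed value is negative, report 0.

c̄ = (20 + 25 + 20 + 19 + 21 + 14 + 23 + 21 + 18 + 23 + 21) / 11 = 225 / 11 = 20.4545
LCL = c̄ − 3√c̄ = 20.4545 − 3 × 4.5227 = 6.8865

6.887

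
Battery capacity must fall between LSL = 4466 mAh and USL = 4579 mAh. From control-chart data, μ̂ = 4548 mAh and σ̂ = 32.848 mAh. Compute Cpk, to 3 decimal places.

0.315

Cpu = (USL − μ̂) / (3σ̂) = (4579 − 4548) / (3 × 32.848) = 0.3146; Cpl = (μ̂ − LSL) / (3σ̂) = (4548 − 4466) / (3 × 32.848) = 0.8321; Cpk = min(Cpu, Cpl) = 0.3146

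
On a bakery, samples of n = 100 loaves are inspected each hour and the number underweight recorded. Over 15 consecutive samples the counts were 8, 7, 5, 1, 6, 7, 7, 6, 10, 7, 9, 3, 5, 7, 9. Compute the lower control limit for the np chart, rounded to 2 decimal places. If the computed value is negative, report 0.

0.00

p̄ = Σdᵢ / (k·n) = 97 / (15 × 100) = 0.06467
LCL = np̄ − 3·√(np̄(1−p̄)) = 6.4667 − 3 × 2.4594 = -0.9114 → 0 (negative, so LCL = 0)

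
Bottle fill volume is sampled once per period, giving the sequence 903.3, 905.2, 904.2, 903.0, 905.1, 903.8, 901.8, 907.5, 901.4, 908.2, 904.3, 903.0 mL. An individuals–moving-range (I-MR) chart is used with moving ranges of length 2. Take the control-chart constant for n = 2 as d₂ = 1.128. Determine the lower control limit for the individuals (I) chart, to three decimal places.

X̄ = (903.3 + 905.2 + 904.2 + 903.0 + 905.1 + 903.8 + 901.8 + 907.5 + 901.4 + 908.2 + 904.3 + 903.0) / 12 = 904.2333
Moving ranges: 1.9, 1.0, 1.2, 2.1, 1.3, 2.0, 5.7, 6.1, 6.8, 3.9, 1.3; M̄R̄ = 33.3000 / 11 = 3.0273
LCL = X̄ − 3·M̄R̄/d₂ = 904.2333 − 3 × 3.0273 / 1.128 = 896.1821

896.182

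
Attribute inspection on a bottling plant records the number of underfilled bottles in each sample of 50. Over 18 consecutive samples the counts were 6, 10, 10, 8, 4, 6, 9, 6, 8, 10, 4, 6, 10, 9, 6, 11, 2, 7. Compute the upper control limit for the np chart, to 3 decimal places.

p̄ = Σdᵢ / (k·n) = 132 / (18 × 50) = 0.14667
UCL = np̄ + 3·√(np̄(1−p̄)) = 7.3333 + 3 × √(7.3333×0.85333) = 7.3333 + 3 × 2.5016 = 14.8380

14.838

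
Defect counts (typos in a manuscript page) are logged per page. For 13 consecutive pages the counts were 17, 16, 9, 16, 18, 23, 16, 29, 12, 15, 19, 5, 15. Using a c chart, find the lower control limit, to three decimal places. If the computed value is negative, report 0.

c̄ = (17 + 16 + 9 + 16 + 18 + 23 + 16 + 29 + 12 + 15 + 19 + 5 + 15) / 13 = 210 / 13 = 16.1538
LCL = c̄ − 3√c̄ = 16.1538 − 3 × 4.0192 = 4.0963

4.096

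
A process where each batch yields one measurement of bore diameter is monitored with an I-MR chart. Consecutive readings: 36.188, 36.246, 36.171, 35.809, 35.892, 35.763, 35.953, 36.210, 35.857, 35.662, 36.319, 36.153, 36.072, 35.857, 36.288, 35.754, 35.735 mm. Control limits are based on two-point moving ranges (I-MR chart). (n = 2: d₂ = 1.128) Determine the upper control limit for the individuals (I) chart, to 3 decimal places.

X̄ = (36.188 + 36.246 + 36.171 + 35.809 + 35.892 + 35.763 + 35.953 + 36.210 + 35.857 + 35.662 + 36.319 + 36.153 + 36.072 + 35.857 + 36.288 + 35.754 + 35.735) / 17 = 35.9958
Moving ranges: 0.058, 0.075, 0.362, 0.083, 0.129, 0.190, 0.257, 0.353, 0.195, 0.657, 0.166, 0.081, 0.215, 0.431, 0.534, 0.019; M̄R̄ = 3.8050 / 16 = 0.2378
UCL = X̄ + 3·M̄R̄/d₂ = 35.9958 + 3 × 0.2378 / 1.128 = 36.6283

36.628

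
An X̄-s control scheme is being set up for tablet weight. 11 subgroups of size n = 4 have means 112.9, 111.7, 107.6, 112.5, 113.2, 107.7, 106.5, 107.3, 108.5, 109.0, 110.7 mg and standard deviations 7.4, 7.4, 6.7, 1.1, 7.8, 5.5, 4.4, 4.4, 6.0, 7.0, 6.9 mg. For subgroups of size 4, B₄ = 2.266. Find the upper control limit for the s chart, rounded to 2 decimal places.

s̄ = (7.4 + 7.4 + 6.7 + 1.1 + 7.8 + 5.5 + 4.4 + 4.4 + 6.0 + 7.0 + 6.9) / 11 = 5.8727
UCL_s = B₄·s̄ = 2.266 × 5.8727 = 13.3076

13.31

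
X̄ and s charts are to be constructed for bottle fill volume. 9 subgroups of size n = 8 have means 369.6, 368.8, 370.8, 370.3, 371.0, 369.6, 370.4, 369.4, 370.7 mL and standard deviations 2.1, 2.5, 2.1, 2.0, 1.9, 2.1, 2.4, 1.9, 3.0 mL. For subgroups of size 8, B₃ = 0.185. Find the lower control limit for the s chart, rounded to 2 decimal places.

s̄ = (2.1 + 2.5 + 2.1 + 2.0 + 1.9 + 2.1 + 2.4 + 1.9 + 3.0) / 9 = 2.2222
LCL_s = B₃·s̄ = 0.185 × 2.2222 = 0.4111

0.41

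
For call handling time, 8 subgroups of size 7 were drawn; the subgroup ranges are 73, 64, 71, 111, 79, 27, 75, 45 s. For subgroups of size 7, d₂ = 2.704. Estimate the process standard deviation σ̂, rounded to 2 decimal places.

R̄ = (73 + 64 + 71 + 111 + 79 + 27 + 75 + 45) / 8 = 68.1250
σ̂ = R̄ / d₂ = 68.1250 / 2.704 = 25.1942

25.19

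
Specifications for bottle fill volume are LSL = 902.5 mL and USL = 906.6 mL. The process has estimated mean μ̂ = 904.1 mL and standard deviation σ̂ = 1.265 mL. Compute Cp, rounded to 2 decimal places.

Cp = (USL − LSL) / (6σ̂) = (906.6 − 902.5) / (6 × 1.265) = 4.1000 / 7.5900 = 0.5402

0.54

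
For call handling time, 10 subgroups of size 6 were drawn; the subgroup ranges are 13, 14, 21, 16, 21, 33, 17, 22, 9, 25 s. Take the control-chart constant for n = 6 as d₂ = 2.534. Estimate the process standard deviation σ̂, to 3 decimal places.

7.537

R̄ = (13 + 14 + 21 + 16 + 21 + 33 + 17 + 22 + 9 + 25) / 10 = 19.1000
σ̂ = R̄ / d₂ = 19.1000 / 2.534 = 7.5375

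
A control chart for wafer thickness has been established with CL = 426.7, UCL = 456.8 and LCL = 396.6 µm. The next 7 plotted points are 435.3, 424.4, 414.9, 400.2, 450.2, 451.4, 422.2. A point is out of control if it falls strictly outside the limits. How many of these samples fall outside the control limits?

All 7 points lie within [396.6, 456.8].

0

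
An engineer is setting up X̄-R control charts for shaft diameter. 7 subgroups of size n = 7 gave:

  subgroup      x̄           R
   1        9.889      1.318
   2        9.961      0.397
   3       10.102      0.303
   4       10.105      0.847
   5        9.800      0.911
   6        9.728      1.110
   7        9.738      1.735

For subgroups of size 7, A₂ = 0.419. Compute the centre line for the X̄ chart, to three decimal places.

9.903

X̄̄ = (9.889 + 9.961 + 10.102 + 10.105 + 9.800 + 9.728 + 9.738) / 7 = 69.3230 / 7 = 9.9033
CL = X̄̄ = 9.9033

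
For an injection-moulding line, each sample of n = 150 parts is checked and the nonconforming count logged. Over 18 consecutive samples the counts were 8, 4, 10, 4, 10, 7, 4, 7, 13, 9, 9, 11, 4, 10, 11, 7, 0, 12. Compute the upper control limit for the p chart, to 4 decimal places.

0.1062

p̄ = Σdᵢ / (k·n) = 140 / (18 × 150) = 0.05185
UCL = p̄ + 3·√(p̄(1−p̄)/n) = 0.05185 + 3 × √(0.05185×0.94815/150) = 0.05185 + 3 × 0.01810 = 0.10616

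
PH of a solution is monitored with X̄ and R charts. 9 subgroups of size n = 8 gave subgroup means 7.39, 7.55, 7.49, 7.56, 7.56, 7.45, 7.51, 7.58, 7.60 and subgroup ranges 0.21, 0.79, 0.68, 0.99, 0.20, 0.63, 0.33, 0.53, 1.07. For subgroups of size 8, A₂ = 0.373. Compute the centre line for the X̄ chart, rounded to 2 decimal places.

7.52

X̄̄ = (7.39 + 7.55 + 7.49 + 7.56 + 7.56 + 7.45 + 7.51 + 7.58 + 7.60) / 9 = 67.6900 / 9 = 7.5211
CL = X̄̄ = 7.5211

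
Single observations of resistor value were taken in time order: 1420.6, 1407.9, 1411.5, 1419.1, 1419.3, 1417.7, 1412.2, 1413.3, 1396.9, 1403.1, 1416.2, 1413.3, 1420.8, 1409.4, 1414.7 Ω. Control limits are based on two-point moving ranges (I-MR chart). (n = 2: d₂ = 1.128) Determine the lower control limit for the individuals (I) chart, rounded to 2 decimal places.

1395.00

X̄ = (1420.6 + 1407.9 + 1411.5 + 1419.1 + 1419.3 + 1417.7 + 1412.2 + 1413.3 + 1396.9 + 1403.1 + 1416.2 + 1413.3 + 1420.8 + 1409.4 + 1414.7) / 15 = 1413.0667
Moving ranges: 12.7, 3.6, 7.6, 0.2, 1.6, 5.5, 1.1, 16.4, 6.2, 13.1, 2.9, 7.5, 11.4, 5.3; M̄R̄ = 95.1000 / 14 = 6.7929
LCL = X̄ − 3·M̄R̄/d₂ = 1413.0667 − 3 × 6.7929 / 1.128 = 1395.0006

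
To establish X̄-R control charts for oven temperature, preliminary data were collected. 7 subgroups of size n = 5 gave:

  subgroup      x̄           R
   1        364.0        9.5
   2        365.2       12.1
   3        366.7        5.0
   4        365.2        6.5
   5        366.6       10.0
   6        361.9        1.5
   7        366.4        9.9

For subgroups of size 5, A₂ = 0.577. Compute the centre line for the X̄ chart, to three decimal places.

365.143

X̄̄ = (364.0 + 365.2 + 366.7 + 365.2 + 366.6 + 361.9 + 366.4) / 7 = 2556.0000 / 7 = 365.1429
CL = X̄̄ = 365.1429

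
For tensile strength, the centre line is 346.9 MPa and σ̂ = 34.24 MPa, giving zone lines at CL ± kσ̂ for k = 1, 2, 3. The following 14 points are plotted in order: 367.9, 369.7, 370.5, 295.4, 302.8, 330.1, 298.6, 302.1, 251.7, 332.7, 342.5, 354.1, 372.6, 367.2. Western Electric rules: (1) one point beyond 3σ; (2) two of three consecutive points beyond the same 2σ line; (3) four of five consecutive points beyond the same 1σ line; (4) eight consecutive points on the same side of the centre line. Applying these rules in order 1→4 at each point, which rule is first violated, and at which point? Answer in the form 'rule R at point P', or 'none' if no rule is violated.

Zone of each point (C = within 1σ̂, B = 1σ̂–2σ̂, A = 2σ̂–3σ̂, * = beyond 3σ̂; sign = side of CL): 1:+C, 2:+C, 3:+C, 4:-B, 5:-B, 6:-C, 7:-B, 8:-B, 9:-A, 10:-C, 11:-C, 12:+C, 13:+C, 14:+C
Rule 3 (four of five consecutive points beyond the same 1σ limit) is satisfied at point 8.

rule 3 at point 8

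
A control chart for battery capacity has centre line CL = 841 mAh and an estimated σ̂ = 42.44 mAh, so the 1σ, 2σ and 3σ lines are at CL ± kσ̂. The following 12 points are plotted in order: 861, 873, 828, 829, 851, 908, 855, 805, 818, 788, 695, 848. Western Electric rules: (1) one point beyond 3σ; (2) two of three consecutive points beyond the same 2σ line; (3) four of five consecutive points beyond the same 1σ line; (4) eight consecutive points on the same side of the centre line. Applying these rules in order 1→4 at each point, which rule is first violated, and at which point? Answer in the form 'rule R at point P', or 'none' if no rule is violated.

rule 1 at point 11

Zone of each point (C = within 1σ̂, B = 1σ̂–2σ̂, A = 2σ̂–3σ̂, * = beyond 3σ̂; sign = side of CL): 1:+C, 2:+C, 3:-C, 4:-C, 5:+C, 6:+B, 7:+C, 8:-C, 9:-C, 10:-B, 11:-*, 12:+C
Rule 1 (one point beyond the 3σ limits) is satisfied at point 11.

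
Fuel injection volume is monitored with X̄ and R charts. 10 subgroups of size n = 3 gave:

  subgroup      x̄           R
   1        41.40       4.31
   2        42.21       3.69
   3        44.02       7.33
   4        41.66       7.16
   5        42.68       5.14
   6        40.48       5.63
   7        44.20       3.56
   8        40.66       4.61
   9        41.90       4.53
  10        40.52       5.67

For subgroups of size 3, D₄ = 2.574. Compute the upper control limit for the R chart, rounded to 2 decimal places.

13.29

R̄ = (4.31 + 3.69 + 7.33 + 7.16 + 5.14 + 5.63 + 3.56 + 4.61 + 4.53 + 5.67) / 10 = 51.6300 / 10 = 5.1630
UCL_R = D₄·R̄ = 2.574 × 5.1630 = 13.2896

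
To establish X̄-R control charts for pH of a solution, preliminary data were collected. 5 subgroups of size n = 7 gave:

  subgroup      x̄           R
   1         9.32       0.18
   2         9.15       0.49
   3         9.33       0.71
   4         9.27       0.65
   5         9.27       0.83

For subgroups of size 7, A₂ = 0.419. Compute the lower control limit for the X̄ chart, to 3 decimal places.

9.028

X̄̄ = (9.32 + 9.15 + 9.33 + 9.27 + 9.27) / 5 = 46.3400 / 5 = 9.2680
R̄ = (0.18 + 0.49 + 0.71 + 0.65 + 0.83) / 5 = 2.8600 / 5 = 0.5720
LCL = X̄̄ − A₂·R̄ = 9.2680 − 0.419 × 0.5720 = 9.0283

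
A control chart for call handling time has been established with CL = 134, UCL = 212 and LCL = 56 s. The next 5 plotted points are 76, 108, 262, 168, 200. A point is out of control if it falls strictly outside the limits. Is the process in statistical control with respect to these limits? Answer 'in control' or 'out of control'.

out of control

Compare each point to [56, 212]: sample 3 = 262 > UCL.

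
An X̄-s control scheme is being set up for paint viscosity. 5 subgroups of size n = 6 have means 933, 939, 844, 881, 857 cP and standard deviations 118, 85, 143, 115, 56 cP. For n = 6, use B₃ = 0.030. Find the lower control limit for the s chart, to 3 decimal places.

3.102

s̄ = (118 + 85 + 143 + 115 + 56) / 5 = 103.4000
LCL_s = B₃·s̄ = 0.030 × 103.4000 = 3.1020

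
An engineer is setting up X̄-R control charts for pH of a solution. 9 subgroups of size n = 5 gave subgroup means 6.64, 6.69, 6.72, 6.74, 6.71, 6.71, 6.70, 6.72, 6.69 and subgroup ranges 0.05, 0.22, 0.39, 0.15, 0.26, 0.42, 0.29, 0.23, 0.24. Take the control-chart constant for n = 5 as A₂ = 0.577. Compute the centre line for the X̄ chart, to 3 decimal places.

X̄̄ = (6.64 + 6.69 + 6.72 + 6.74 + 6.71 + 6.71 + 6.70 + 6.72 + 6.69) / 9 = 60.3200 / 9 = 6.7022
CL = X̄̄ = 6.7022

6.702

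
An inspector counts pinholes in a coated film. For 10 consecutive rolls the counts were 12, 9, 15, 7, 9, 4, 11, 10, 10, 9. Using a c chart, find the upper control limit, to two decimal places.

c̄ = (12 + 9 + 15 + 7 + 9 + 4 + 11 + 10 + 10 + 9) / 10 = 96 / 10 = 9.6000
UCL = c̄ + 3√c̄ = 9.6000 + 3 × √9.6000 = 9.6000 + 3 × 3.0984 = 18.8952

18.90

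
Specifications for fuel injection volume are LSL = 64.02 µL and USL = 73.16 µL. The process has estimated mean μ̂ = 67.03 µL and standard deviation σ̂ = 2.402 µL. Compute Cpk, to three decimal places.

0.418

Cpu = (USL − μ̂) / (3σ̂) = (73.16 − 67.03) / (3 × 2.402) = 0.8507; Cpl = (μ̂ − LSL) / (3σ̂) = (67.03 − 64.02) / (3 × 2.402) = 0.4177; Cpk = min(Cpu, Cpl) = 0.4177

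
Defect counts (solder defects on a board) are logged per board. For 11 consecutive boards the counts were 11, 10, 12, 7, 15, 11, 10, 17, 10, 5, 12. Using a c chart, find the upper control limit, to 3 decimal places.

c̄ = (11 + 10 + 12 + 7 + 15 + 11 + 10 + 17 + 10 + 5 + 12) / 11 = 120 / 11 = 10.9091
UCL = c̄ + 3√c̄ = 10.9091 + 3 × √10.9091 = 10.9091 + 3 × 3.3029 = 20.8178

20.818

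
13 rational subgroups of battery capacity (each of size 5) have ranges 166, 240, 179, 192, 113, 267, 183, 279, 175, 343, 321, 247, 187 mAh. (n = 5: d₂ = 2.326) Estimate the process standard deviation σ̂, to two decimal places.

95.64

R̄ = (166 + 240 + 179 + 192 + 113 + 267 + 183 + 279 + 175 + 343 + 321 + 247 + 187) / 13 = 222.4615
σ̂ = R̄ / d₂ = 222.4615 / 2.326 = 95.6412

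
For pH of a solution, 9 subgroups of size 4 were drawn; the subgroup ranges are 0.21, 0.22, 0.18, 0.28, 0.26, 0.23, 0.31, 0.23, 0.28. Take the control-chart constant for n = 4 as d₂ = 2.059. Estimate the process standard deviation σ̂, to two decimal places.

R̄ = (0.21 + 0.22 + 0.18 + 0.28 + 0.26 + 0.23 + 0.31 + 0.23 + 0.28) / 9 = 0.2444
σ̂ = R̄ / d₂ = 0.2444 / 2.059 = 0.1187

0.12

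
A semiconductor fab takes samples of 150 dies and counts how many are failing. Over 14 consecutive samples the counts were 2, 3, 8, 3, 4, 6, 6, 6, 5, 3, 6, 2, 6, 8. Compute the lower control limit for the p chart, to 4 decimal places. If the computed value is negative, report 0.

p̄ = Σdᵢ / (k·n) = 68 / (14 × 150) = 0.03238
LCL = p̄ − 3·√(p̄(1−p̄)/n) = 0.03238 − 3 × 0.01445 = -0.01098 → 0 (negative, so LCL = 0)

0.0000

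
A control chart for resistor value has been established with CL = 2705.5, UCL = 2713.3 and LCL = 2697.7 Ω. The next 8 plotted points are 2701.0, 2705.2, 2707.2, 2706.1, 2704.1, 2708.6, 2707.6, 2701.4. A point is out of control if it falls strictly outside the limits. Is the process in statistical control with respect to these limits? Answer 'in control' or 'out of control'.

in control

All 8 points lie within [2697.7, 2713.3].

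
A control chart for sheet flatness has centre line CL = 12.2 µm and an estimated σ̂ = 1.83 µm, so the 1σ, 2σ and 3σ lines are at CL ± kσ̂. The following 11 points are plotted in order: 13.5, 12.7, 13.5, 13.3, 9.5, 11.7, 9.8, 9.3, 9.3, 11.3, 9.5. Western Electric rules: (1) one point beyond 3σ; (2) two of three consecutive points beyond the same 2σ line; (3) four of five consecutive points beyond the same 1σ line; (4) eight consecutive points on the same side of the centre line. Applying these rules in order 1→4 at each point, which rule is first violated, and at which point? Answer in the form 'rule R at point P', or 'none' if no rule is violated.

Zone of each point (C = within 1σ̂, B = 1σ̂–2σ̂, A = 2σ̂–3σ̂, * = beyond 3σ̂; sign = side of CL): 1:+C, 2:+C, 3:+C, 4:+C, 5:-B, 6:-C, 7:-B, 8:-B, 9:-B, 10:-C, 11:-B
Rule 3 (four of five consecutive points beyond the same 1σ limit) is satisfied at point 9.

rule 3 at point 9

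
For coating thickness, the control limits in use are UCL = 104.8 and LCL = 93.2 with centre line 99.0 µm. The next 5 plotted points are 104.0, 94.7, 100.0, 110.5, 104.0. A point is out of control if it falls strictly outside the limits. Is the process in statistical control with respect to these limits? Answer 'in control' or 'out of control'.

out of control

Compare each point to [93.2, 104.8]: sample 4 = 110.5 > UCL.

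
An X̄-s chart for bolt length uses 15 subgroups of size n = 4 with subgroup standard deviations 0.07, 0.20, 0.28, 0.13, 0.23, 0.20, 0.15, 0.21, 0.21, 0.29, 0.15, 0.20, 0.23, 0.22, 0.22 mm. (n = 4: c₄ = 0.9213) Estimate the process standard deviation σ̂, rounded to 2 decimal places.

s̄ = (0.07 + 0.20 + 0.28 + 0.13 + 0.23 + 0.20 + 0.15 + 0.21 + 0.21 + 0.29 + 0.15 + 0.20 + 0.23 + 0.22 + 0.22) / 15 = 0.1993
σ̂ = s̄ / c₄ = 0.1993 / 0.9213 = 0.2164

0.22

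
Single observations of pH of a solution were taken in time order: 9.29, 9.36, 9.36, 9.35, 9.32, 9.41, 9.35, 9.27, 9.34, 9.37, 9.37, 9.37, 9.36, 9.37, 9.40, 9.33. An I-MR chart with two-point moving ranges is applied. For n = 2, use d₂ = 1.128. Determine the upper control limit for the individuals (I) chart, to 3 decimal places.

X̄ = (9.29 + 9.36 + 9.36 + 9.35 + 9.32 + 9.41 + 9.35 + 9.27 + 9.34 + 9.37 + 9.37 + 9.37 + 9.36 + 9.37 + 9.40 + 9.33) / 16 = 9.3513
Moving ranges: 0.07, 0.00, 0.01, 0.03, 0.09, 0.06, 0.08, 0.07, 0.03, 0.00, 0.00, 0.01, 0.01, 0.03, 0.07; M̄R̄ = 0.5600 / 15 = 0.0373
UCL = X̄ + 3·M̄R̄/d₂ = 9.3513 + 3 × 0.0373 / 1.128 = 9.4505

9.451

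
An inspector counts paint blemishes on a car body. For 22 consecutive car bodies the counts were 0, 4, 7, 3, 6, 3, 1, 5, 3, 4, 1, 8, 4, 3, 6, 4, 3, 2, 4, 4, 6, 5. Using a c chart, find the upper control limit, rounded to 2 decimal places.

9.84

c̄ = (0 + 4 + 7 + 3 + 6 + 3 + 1 + 5 + 3 + 4 + 1 + 8 + 4 + 3 + 6 + 4 + 3 + 2 + 4 + 4 + 6 + 5) / 22 = 86 / 22 = 3.9091
UCL = c̄ + 3√c̄ = 3.9091 + 3 × √3.9091 = 3.9091 + 3 × 1.9771 = 9.8405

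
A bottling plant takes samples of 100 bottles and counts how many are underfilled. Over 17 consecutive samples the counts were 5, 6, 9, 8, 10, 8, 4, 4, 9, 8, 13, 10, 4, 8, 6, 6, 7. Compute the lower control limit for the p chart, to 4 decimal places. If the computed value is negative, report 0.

p̄ = Σdᵢ / (k·n) = 125 / (17 × 100) = 0.07353
LCL = p̄ − 3·√(p̄(1−p̄)/n) = 0.07353 − 3 × 0.02610 = -0.00477 → 0 (negative, so LCL = 0)

0.0000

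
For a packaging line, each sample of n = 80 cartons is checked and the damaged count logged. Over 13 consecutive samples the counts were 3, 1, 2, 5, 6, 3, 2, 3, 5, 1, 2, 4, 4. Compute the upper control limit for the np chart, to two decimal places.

8.38

p̄ = Σdᵢ / (k·n) = 41 / (13 × 80) = 0.03942
UCL = np̄ + 3·√(np̄(1−p̄)) = 3.1538 + 3 × √(3.1538×0.96058) = 3.1538 + 3 × 1.7405 = 8.3755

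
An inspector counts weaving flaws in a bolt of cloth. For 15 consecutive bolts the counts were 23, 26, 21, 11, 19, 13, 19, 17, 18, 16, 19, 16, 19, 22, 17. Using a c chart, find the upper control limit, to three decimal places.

c̄ = (23 + 26 + 21 + 11 + 19 + 13 + 19 + 17 + 18 + 16 + 19 + 16 + 19 + 22 + 17) / 15 = 276 / 15 = 18.4000
UCL = c̄ + 3√c̄ = 18.4000 + 3 × √18.4000 = 18.4000 + 3 × 4.2895 = 31.2686

31.269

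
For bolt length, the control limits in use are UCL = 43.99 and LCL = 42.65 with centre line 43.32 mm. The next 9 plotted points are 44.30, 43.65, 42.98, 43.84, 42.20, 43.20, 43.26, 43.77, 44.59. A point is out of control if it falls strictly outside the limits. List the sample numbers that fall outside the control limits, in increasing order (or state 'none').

Compare each point to [42.65, 43.99]: sample 1 = 44.30 > UCL; sample 5 = 42.20 < LCL; sample 9 = 44.59 > UCL.

1, 5, 9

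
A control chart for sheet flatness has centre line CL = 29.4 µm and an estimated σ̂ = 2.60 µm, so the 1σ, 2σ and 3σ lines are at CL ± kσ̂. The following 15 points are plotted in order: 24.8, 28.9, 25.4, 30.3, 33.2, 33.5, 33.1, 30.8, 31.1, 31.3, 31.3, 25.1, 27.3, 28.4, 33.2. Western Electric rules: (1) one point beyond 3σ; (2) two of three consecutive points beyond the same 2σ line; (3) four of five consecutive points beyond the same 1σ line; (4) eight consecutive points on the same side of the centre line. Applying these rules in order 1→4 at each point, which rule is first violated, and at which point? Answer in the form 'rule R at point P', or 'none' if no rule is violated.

Zone of each point (C = within 1σ̂, B = 1σ̂–2σ̂, A = 2σ̂–3σ̂, * = beyond 3σ̂; sign = side of CL): 1:-B, 2:-C, 3:-B, 4:+C, 5:+B, 6:+B, 7:+B, 8:+C, 9:+C, 10:+C, 11:+C, 12:-B, 13:-C, 14:-C, 15:+B
Rule 4 (eight consecutive points on the same side of the centre line) is satisfied at point 11.

rule 4 at point 11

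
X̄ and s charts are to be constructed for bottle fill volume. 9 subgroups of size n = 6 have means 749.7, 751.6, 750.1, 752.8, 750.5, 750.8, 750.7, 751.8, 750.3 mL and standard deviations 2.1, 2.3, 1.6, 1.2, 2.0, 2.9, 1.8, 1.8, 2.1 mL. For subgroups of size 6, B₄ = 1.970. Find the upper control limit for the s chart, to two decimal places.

3.90

s̄ = (2.1 + 2.3 + 1.6 + 1.2 + 2.0 + 2.9 + 1.8 + 1.8 + 2.1) / 9 = 1.9778
UCL_s = B₄·s̄ = 1.970 × 1.9778 = 3.8962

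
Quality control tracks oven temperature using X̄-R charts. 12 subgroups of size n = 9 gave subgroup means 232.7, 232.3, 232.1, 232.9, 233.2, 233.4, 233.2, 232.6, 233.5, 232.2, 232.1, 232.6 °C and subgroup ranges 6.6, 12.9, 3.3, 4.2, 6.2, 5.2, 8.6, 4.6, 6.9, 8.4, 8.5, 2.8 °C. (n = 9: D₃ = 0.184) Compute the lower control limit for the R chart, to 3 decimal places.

1.199

R̄ = (6.6 + 12.9 + 3.3 + 4.2 + 6.2 + 5.2 + 8.6 + 4.6 + 6.9 + 8.4 + 8.5 + 2.8) / 12 = 78.2000 / 12 = 6.5167
LCL_R = D₃·R̄ = 0.184 × 6.5167 = 1.1991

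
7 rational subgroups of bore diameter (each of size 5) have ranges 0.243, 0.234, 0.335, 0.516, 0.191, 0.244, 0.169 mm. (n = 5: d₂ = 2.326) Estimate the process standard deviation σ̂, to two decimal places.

0.12

R̄ = (0.243 + 0.234 + 0.335 + 0.516 + 0.191 + 0.244 + 0.169) / 7 = 0.2760
σ̂ = R̄ / d₂ = 0.2760 / 2.326 = 0.1187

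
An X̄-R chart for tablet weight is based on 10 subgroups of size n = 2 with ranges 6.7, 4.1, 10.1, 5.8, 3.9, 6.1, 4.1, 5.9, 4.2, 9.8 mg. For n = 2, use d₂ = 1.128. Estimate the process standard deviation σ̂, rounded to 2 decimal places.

R̄ = (6.7 + 4.1 + 10.1 + 5.8 + 3.9 + 6.1 + 4.1 + 5.9 + 4.2 + 9.8) / 10 = 6.0700
σ̂ = R̄ / d₂ = 6.0700 / 1.128 = 5.3812

5.38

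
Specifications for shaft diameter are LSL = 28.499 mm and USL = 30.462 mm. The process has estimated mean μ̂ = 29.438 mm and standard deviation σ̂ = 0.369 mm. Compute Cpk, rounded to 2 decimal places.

Cpu = (USL − μ̂) / (3σ̂) = (30.462 − 29.438) / (3 × 0.369) = 0.9250; Cpl = (μ̂ − LSL) / (3σ̂) = (29.438 − 28.499) / (3 × 0.369) = 0.8482; Cpk = min(Cpu, Cpl) = 0.8482

0.85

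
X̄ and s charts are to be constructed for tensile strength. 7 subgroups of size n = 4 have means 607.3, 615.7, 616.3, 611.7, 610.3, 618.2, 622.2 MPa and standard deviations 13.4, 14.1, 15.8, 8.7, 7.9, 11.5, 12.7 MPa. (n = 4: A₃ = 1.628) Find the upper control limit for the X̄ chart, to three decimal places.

X̄̄ = (607.3 + 615.7 + 616.3 + 611.7 + 610.3 + 618.2 + 622.2) / 7 = 614.5286
s̄ = (13.4 + 14.1 + 15.8 + 8.7 + 7.9 + 11.5 + 12.7) / 7 = 12.0143
UCL = X̄̄ + A₃·s̄ = 614.5286 + 1.628 × 12.0143 = 634.0878

634.088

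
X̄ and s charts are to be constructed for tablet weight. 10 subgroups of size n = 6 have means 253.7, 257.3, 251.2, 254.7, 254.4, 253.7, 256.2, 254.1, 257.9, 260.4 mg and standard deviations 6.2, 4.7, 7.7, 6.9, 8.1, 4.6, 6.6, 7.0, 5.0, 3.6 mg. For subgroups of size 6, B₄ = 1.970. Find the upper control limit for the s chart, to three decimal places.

11.899

s̄ = (6.2 + 4.7 + 7.7 + 6.9 + 8.1 + 4.6 + 6.6 + 7.0 + 5.0 + 3.6) / 10 = 6.0400
UCL_s = B₄·s̄ = 1.970 × 6.0400 = 11.8988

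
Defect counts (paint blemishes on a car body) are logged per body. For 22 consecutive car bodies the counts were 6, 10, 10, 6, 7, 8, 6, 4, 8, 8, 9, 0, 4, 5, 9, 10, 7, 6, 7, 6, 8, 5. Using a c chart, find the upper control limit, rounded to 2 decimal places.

c̄ = (6 + 10 + 10 + 6 + 7 + 8 + 6 + 4 + 8 + 8 + 9 + 0 + 4 + 5 + 9 + 10 + 7 + 6 + 7 + 6 + 8 + 5) / 22 = 149 / 22 = 6.7727
UCL = c̄ + 3√c̄ = 6.7727 + 3 × √6.7727 = 6.7727 + 3 × 2.6024 = 14.5801

14.58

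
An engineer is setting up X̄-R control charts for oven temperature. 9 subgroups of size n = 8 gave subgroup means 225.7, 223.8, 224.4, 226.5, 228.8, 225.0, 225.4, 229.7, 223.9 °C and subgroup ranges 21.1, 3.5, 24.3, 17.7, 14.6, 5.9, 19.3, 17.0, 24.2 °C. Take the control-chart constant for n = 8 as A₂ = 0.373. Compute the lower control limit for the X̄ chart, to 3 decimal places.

219.794

X̄̄ = (225.7 + 223.8 + 224.4 + 226.5 + 228.8 + 225.0 + 225.4 + 229.7 + 223.9) / 9 = 2033.2000 / 9 = 225.9111
R̄ = (21.1 + 3.5 + 24.3 + 17.7 + 14.6 + 5.9 + 19.3 + 17.0 + 24.2) / 9 = 147.6000 / 9 = 16.4000
LCL = X̄̄ − A₂·R̄ = 225.9111 − 0.373 × 16.4000 = 219.7939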